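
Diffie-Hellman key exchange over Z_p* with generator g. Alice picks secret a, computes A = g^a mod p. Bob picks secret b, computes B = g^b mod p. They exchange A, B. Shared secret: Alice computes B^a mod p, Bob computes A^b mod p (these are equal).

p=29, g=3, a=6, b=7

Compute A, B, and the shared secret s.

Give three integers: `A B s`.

A = 3^6 mod 29  (bits of 6 = 110)
  bit 0 = 1: r = r^2 * 3 mod 29 = 1^2 * 3 = 1*3 = 3
  bit 1 = 1: r = r^2 * 3 mod 29 = 3^2 * 3 = 9*3 = 27
  bit 2 = 0: r = r^2 mod 29 = 27^2 = 4
  -> A = 4
B = 3^7 mod 29  (bits of 7 = 111)
  bit 0 = 1: r = r^2 * 3 mod 29 = 1^2 * 3 = 1*3 = 3
  bit 1 = 1: r = r^2 * 3 mod 29 = 3^2 * 3 = 9*3 = 27
  bit 2 = 1: r = r^2 * 3 mod 29 = 27^2 * 3 = 4*3 = 12
  -> B = 12
s = B^a = 12^6 mod 29  (bits of 6 = 110)
  bit 0 = 1: r = r^2 * 12 mod 29 = 1^2 * 12 = 1*12 = 12
  bit 1 = 1: r = r^2 * 12 mod 29 = 12^2 * 12 = 28*12 = 17
  bit 2 = 0: r = r^2 mod 29 = 17^2 = 28
  -> s = B^a = 28

Answer: 4 12 28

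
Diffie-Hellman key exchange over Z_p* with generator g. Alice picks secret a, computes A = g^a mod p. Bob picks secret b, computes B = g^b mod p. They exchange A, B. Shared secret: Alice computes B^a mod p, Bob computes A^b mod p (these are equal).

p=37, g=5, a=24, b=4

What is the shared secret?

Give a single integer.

Answer: 26

Derivation:
A = 5^24 mod 37  (bits of 24 = 11000)
  bit 0 = 1: r = r^2 * 5 mod 37 = 1^2 * 5 = 1*5 = 5
  bit 1 = 1: r = r^2 * 5 mod 37 = 5^2 * 5 = 25*5 = 14
  bit 2 = 0: r = r^2 mod 37 = 14^2 = 11
  bit 3 = 0: r = r^2 mod 37 = 11^2 = 10
  bit 4 = 0: r = r^2 mod 37 = 10^2 = 26
  -> A = 26
B = 5^4 mod 37  (bits of 4 = 100)
  bit 0 = 1: r = r^2 * 5 mod 37 = 1^2 * 5 = 1*5 = 5
  bit 1 = 0: r = r^2 mod 37 = 5^2 = 25
  bit 2 = 0: r = r^2 mod 37 = 25^2 = 33
  -> B = 33
s = B^a = 33^24 mod 37  (bits of 24 = 11000)
  bit 0 = 1: r = r^2 * 33 mod 37 = 1^2 * 33 = 1*33 = 33
  bit 1 = 1: r = r^2 * 33 mod 37 = 33^2 * 33 = 16*33 = 10
  bit 2 = 0: r = r^2 mod 37 = 10^2 = 26
  bit 3 = 0: r = r^2 mod 37 = 26^2 = 10
  bit 4 = 0: r = r^2 mod 37 = 10^2 = 26
  -> s = B^a = 26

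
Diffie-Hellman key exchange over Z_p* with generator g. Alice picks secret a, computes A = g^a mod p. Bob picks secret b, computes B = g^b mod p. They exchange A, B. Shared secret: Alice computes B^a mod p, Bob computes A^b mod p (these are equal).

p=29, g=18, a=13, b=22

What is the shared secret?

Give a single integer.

A = 18^13 mod 29  (bits of 13 = 1101)
  bit 0 = 1: r = r^2 * 18 mod 29 = 1^2 * 18 = 1*18 = 18
  bit 1 = 1: r = r^2 * 18 mod 29 = 18^2 * 18 = 5*18 = 3
  bit 2 = 0: r = r^2 mod 29 = 3^2 = 9
  bit 3 = 1: r = r^2 * 18 mod 29 = 9^2 * 18 = 23*18 = 8
  -> A = 8
B = 18^22 mod 29  (bits of 22 = 10110)
  bit 0 = 1: r = r^2 * 18 mod 29 = 1^2 * 18 = 1*18 = 18
  bit 1 = 0: r = r^2 mod 29 = 18^2 = 5
  bit 2 = 1: r = r^2 * 18 mod 29 = 5^2 * 18 = 25*18 = 15
  bit 3 = 1: r = r^2 * 18 mod 29 = 15^2 * 18 = 22*18 = 19
  bit 4 = 0: r = r^2 mod 29 = 19^2 = 13
  -> B = 13
s = B^a = 13^13 mod 29  (bits of 13 = 1101)
  bit 0 = 1: r = r^2 * 13 mod 29 = 1^2 * 13 = 1*13 = 13
  bit 1 = 1: r = r^2 * 13 mod 29 = 13^2 * 13 = 24*13 = 22
  bit 2 = 0: r = r^2 mod 29 = 22^2 = 20
  bit 3 = 1: r = r^2 * 13 mod 29 = 20^2 * 13 = 23*13 = 9
  -> s = B^a = 9

Answer: 9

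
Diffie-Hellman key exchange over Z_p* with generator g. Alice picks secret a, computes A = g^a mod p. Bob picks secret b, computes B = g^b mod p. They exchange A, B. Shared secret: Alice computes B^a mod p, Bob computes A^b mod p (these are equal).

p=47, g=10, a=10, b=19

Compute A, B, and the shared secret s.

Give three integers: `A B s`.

Answer: 21 30 28

Derivation:
A = 10^10 mod 47  (bits of 10 = 1010)
  bit 0 = 1: r = r^2 * 10 mod 47 = 1^2 * 10 = 1*10 = 10
  bit 1 = 0: r = r^2 mod 47 = 10^2 = 6
  bit 2 = 1: r = r^2 * 10 mod 47 = 6^2 * 10 = 36*10 = 31
  bit 3 = 0: r = r^2 mod 47 = 31^2 = 21
  -> A = 21
B = 10^19 mod 47  (bits of 19 = 10011)
  bit 0 = 1: r = r^2 * 10 mod 47 = 1^2 * 10 = 1*10 = 10
  bit 1 = 0: r = r^2 mod 47 = 10^2 = 6
  bit 2 = 0: r = r^2 mod 47 = 6^2 = 36
  bit 3 = 1: r = r^2 * 10 mod 47 = 36^2 * 10 = 27*10 = 35
  bit 4 = 1: r = r^2 * 10 mod 47 = 35^2 * 10 = 3*10 = 30
  -> B = 30
s = B^a = 30^10 mod 47  (bits of 10 = 1010)
  bit 0 = 1: r = r^2 * 30 mod 47 = 1^2 * 30 = 1*30 = 30
  bit 1 = 0: r = r^2 mod 47 = 30^2 = 7
  bit 2 = 1: r = r^2 * 30 mod 47 = 7^2 * 30 = 2*30 = 13
  bit 3 = 0: r = r^2 mod 47 = 13^2 = 28
  -> s = B^a = 28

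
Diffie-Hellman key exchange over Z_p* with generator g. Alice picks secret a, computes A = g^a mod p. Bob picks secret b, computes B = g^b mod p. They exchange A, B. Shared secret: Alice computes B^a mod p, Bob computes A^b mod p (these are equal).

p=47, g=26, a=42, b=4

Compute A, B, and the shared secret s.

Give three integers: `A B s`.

Answer: 28 42 37

Derivation:
A = 26^42 mod 47  (bits of 42 = 101010)
  bit 0 = 1: r = r^2 * 26 mod 47 = 1^2 * 26 = 1*26 = 26
  bit 1 = 0: r = r^2 mod 47 = 26^2 = 18
  bit 2 = 1: r = r^2 * 26 mod 47 = 18^2 * 26 = 42*26 = 11
  bit 3 = 0: r = r^2 mod 47 = 11^2 = 27
  bit 4 = 1: r = r^2 * 26 mod 47 = 27^2 * 26 = 24*26 = 13
  bit 5 = 0: r = r^2 mod 47 = 13^2 = 28
  -> A = 28
B = 26^4 mod 47  (bits of 4 = 100)
  bit 0 = 1: r = r^2 * 26 mod 47 = 1^2 * 26 = 1*26 = 26
  bit 1 = 0: r = r^2 mod 47 = 26^2 = 18
  bit 2 = 0: r = r^2 mod 47 = 18^2 = 42
  -> B = 42
s = B^a = 42^42 mod 47  (bits of 42 = 101010)
  bit 0 = 1: r = r^2 * 42 mod 47 = 1^2 * 42 = 1*42 = 42
  bit 1 = 0: r = r^2 mod 47 = 42^2 = 25
  bit 2 = 1: r = r^2 * 42 mod 47 = 25^2 * 42 = 14*42 = 24
  bit 3 = 0: r = r^2 mod 47 = 24^2 = 12
  bit 4 = 1: r = r^2 * 42 mod 47 = 12^2 * 42 = 3*42 = 32
  bit 5 = 0: r = r^2 mod 47 = 32^2 = 37
  -> s = B^a = 37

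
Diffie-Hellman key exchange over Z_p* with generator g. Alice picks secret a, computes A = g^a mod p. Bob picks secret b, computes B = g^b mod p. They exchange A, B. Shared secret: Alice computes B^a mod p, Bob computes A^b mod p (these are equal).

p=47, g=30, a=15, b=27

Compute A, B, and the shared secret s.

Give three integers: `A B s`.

A = 30^15 mod 47  (bits of 15 = 1111)
  bit 0 = 1: r = r^2 * 30 mod 47 = 1^2 * 30 = 1*30 = 30
  bit 1 = 1: r = r^2 * 30 mod 47 = 30^2 * 30 = 7*30 = 22
  bit 2 = 1: r = r^2 * 30 mod 47 = 22^2 * 30 = 14*30 = 44
  bit 3 = 1: r = r^2 * 30 mod 47 = 44^2 * 30 = 9*30 = 35
  -> A = 35
B = 30^27 mod 47  (bits of 27 = 11011)
  bit 0 = 1: r = r^2 * 30 mod 47 = 1^2 * 30 = 1*30 = 30
  bit 1 = 1: r = r^2 * 30 mod 47 = 30^2 * 30 = 7*30 = 22
  bit 2 = 0: r = r^2 mod 47 = 22^2 = 14
  bit 3 = 1: r = r^2 * 30 mod 47 = 14^2 * 30 = 8*30 = 5
  bit 4 = 1: r = r^2 * 30 mod 47 = 5^2 * 30 = 25*30 = 45
  -> B = 45
s = B^a = 45^15 mod 47  (bits of 15 = 1111)
  bit 0 = 1: r = r^2 * 45 mod 47 = 1^2 * 45 = 1*45 = 45
  bit 1 = 1: r = r^2 * 45 mod 47 = 45^2 * 45 = 4*45 = 39
  bit 2 = 1: r = r^2 * 45 mod 47 = 39^2 * 45 = 17*45 = 13
  bit 3 = 1: r = r^2 * 45 mod 47 = 13^2 * 45 = 28*45 = 38
  -> s = B^a = 38

Answer: 35 45 38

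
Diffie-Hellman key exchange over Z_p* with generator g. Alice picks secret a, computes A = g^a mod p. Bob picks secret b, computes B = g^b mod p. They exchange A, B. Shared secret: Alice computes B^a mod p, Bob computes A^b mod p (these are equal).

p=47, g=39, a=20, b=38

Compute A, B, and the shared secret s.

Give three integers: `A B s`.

A = 39^20 mod 47  (bits of 20 = 10100)
  bit 0 = 1: r = r^2 * 39 mod 47 = 1^2 * 39 = 1*39 = 39
  bit 1 = 0: r = r^2 mod 47 = 39^2 = 17
  bit 2 = 1: r = r^2 * 39 mod 47 = 17^2 * 39 = 7*39 = 38
  bit 3 = 0: r = r^2 mod 47 = 38^2 = 34
  bit 4 = 0: r = r^2 mod 47 = 34^2 = 28
  -> A = 28
B = 39^38 mod 47  (bits of 38 = 100110)
  bit 0 = 1: r = r^2 * 39 mod 47 = 1^2 * 39 = 1*39 = 39
  bit 1 = 0: r = r^2 mod 47 = 39^2 = 17
  bit 2 = 0: r = r^2 mod 47 = 17^2 = 7
  bit 3 = 1: r = r^2 * 39 mod 47 = 7^2 * 39 = 2*39 = 31
  bit 4 = 1: r = r^2 * 39 mod 47 = 31^2 * 39 = 21*39 = 20
  bit 5 = 0: r = r^2 mod 47 = 20^2 = 24
  -> B = 24
s = B^a = 24^20 mod 47  (bits of 20 = 10100)
  bit 0 = 1: r = r^2 * 24 mod 47 = 1^2 * 24 = 1*24 = 24
  bit 1 = 0: r = r^2 mod 47 = 24^2 = 12
  bit 2 = 1: r = r^2 * 24 mod 47 = 12^2 * 24 = 3*24 = 25
  bit 3 = 0: r = r^2 mod 47 = 25^2 = 14
  bit 4 = 0: r = r^2 mod 47 = 14^2 = 8
  -> s = B^a = 8

Answer: 28 24 8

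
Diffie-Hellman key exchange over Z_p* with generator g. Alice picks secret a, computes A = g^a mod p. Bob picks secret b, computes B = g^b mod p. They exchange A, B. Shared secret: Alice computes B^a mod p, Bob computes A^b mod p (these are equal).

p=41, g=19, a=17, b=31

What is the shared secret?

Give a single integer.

Answer: 30

Derivation:
A = 19^17 mod 41  (bits of 17 = 10001)
  bit 0 = 1: r = r^2 * 19 mod 41 = 1^2 * 19 = 1*19 = 19
  bit 1 = 0: r = r^2 mod 41 = 19^2 = 33
  bit 2 = 0: r = r^2 mod 41 = 33^2 = 23
  bit 3 = 0: r = r^2 mod 41 = 23^2 = 37
  bit 4 = 1: r = r^2 * 19 mod 41 = 37^2 * 19 = 16*19 = 17
  -> A = 17
B = 19^31 mod 41  (bits of 31 = 11111)
  bit 0 = 1: r = r^2 * 19 mod 41 = 1^2 * 19 = 1*19 = 19
  bit 1 = 1: r = r^2 * 19 mod 41 = 19^2 * 19 = 33*19 = 12
  bit 2 = 1: r = r^2 * 19 mod 41 = 12^2 * 19 = 21*19 = 30
  bit 3 = 1: r = r^2 * 19 mod 41 = 30^2 * 19 = 39*19 = 3
  bit 4 = 1: r = r^2 * 19 mod 41 = 3^2 * 19 = 9*19 = 7
  -> B = 7
s = B^a = 7^17 mod 41  (bits of 17 = 10001)
  bit 0 = 1: r = r^2 * 7 mod 41 = 1^2 * 7 = 1*7 = 7
  bit 1 = 0: r = r^2 mod 41 = 7^2 = 8
  bit 2 = 0: r = r^2 mod 41 = 8^2 = 23
  bit 3 = 0: r = r^2 mod 41 = 23^2 = 37
  bit 4 = 1: r = r^2 * 7 mod 41 = 37^2 * 7 = 16*7 = 30
  -> s = B^a = 30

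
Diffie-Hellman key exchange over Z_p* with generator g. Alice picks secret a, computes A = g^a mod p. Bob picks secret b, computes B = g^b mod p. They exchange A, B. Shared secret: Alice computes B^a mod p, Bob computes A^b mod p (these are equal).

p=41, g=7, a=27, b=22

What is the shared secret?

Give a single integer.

A = 7^27 mod 41  (bits of 27 = 11011)
  bit 0 = 1: r = r^2 * 7 mod 41 = 1^2 * 7 = 1*7 = 7
  bit 1 = 1: r = r^2 * 7 mod 41 = 7^2 * 7 = 8*7 = 15
  bit 2 = 0: r = r^2 mod 41 = 15^2 = 20
  bit 3 = 1: r = r^2 * 7 mod 41 = 20^2 * 7 = 31*7 = 12
  bit 4 = 1: r = r^2 * 7 mod 41 = 12^2 * 7 = 21*7 = 24
  -> A = 24
B = 7^22 mod 41  (bits of 22 = 10110)
  bit 0 = 1: r = r^2 * 7 mod 41 = 1^2 * 7 = 1*7 = 7
  bit 1 = 0: r = r^2 mod 41 = 7^2 = 8
  bit 2 = 1: r = r^2 * 7 mod 41 = 8^2 * 7 = 23*7 = 38
  bit 3 = 1: r = r^2 * 7 mod 41 = 38^2 * 7 = 9*7 = 22
  bit 4 = 0: r = r^2 mod 41 = 22^2 = 33
  -> B = 33
s = B^a = 33^27 mod 41  (bits of 27 = 11011)
  bit 0 = 1: r = r^2 * 33 mod 41 = 1^2 * 33 = 1*33 = 33
  bit 1 = 1: r = r^2 * 33 mod 41 = 33^2 * 33 = 23*33 = 21
  bit 2 = 0: r = r^2 mod 41 = 21^2 = 31
  bit 3 = 1: r = r^2 * 33 mod 41 = 31^2 * 33 = 18*33 = 20
  bit 4 = 1: r = r^2 * 33 mod 41 = 20^2 * 33 = 31*33 = 39
  -> s = B^a = 39

Answer: 39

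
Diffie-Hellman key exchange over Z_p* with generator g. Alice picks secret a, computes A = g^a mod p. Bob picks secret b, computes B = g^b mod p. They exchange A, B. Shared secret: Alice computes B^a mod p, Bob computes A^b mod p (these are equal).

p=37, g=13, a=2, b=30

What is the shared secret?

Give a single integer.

Answer: 26

Derivation:
A = 13^2 mod 37  (bits of 2 = 10)
  bit 0 = 1: r = r^2 * 13 mod 37 = 1^2 * 13 = 1*13 = 13
  bit 1 = 0: r = r^2 mod 37 = 13^2 = 21
  -> A = 21
B = 13^30 mod 37  (bits of 30 = 11110)
  bit 0 = 1: r = r^2 * 13 mod 37 = 1^2 * 13 = 1*13 = 13
  bit 1 = 1: r = r^2 * 13 mod 37 = 13^2 * 13 = 21*13 = 14
  bit 2 = 1: r = r^2 * 13 mod 37 = 14^2 * 13 = 11*13 = 32
  bit 3 = 1: r = r^2 * 13 mod 37 = 32^2 * 13 = 25*13 = 29
  bit 4 = 0: r = r^2 mod 37 = 29^2 = 27
  -> B = 27
s = B^a = 27^2 mod 37  (bits of 2 = 10)
  bit 0 = 1: r = r^2 * 27 mod 37 = 1^2 * 27 = 1*27 = 27
  bit 1 = 0: r = r^2 mod 37 = 27^2 = 26
  -> s = B^a = 26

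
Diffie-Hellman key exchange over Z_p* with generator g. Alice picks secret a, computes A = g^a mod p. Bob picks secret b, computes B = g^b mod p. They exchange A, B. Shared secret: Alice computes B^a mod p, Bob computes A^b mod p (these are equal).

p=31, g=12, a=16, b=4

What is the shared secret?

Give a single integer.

A = 12^16 mod 31  (bits of 16 = 10000)
  bit 0 = 1: r = r^2 * 12 mod 31 = 1^2 * 12 = 1*12 = 12
  bit 1 = 0: r = r^2 mod 31 = 12^2 = 20
  bit 2 = 0: r = r^2 mod 31 = 20^2 = 28
  bit 3 = 0: r = r^2 mod 31 = 28^2 = 9
  bit 4 = 0: r = r^2 mod 31 = 9^2 = 19
  -> A = 19
B = 12^4 mod 31  (bits of 4 = 100)
  bit 0 = 1: r = r^2 * 12 mod 31 = 1^2 * 12 = 1*12 = 12
  bit 1 = 0: r = r^2 mod 31 = 12^2 = 20
  bit 2 = 0: r = r^2 mod 31 = 20^2 = 28
  -> B = 28
s = B^a = 28^16 mod 31  (bits of 16 = 10000)
  bit 0 = 1: r = r^2 * 28 mod 31 = 1^2 * 28 = 1*28 = 28
  bit 1 = 0: r = r^2 mod 31 = 28^2 = 9
  bit 2 = 0: r = r^2 mod 31 = 9^2 = 19
  bit 3 = 0: r = r^2 mod 31 = 19^2 = 20
  bit 4 = 0: r = r^2 mod 31 = 20^2 = 28
  -> s = B^a = 28

Answer: 28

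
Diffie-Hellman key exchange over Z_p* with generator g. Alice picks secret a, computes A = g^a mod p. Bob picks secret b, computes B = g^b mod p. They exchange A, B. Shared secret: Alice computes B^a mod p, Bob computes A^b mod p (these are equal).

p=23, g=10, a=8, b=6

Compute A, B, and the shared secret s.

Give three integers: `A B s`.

A = 10^8 mod 23  (bits of 8 = 1000)
  bit 0 = 1: r = r^2 * 10 mod 23 = 1^2 * 10 = 1*10 = 10
  bit 1 = 0: r = r^2 mod 23 = 10^2 = 8
  bit 2 = 0: r = r^2 mod 23 = 8^2 = 18
  bit 3 = 0: r = r^2 mod 23 = 18^2 = 2
  -> A = 2
B = 10^6 mod 23  (bits of 6 = 110)
  bit 0 = 1: r = r^2 * 10 mod 23 = 1^2 * 10 = 1*10 = 10
  bit 1 = 1: r = r^2 * 10 mod 23 = 10^2 * 10 = 8*10 = 11
  bit 2 = 0: r = r^2 mod 23 = 11^2 = 6
  -> B = 6
s = B^a = 6^8 mod 23  (bits of 8 = 1000)
  bit 0 = 1: r = r^2 * 6 mod 23 = 1^2 * 6 = 1*6 = 6
  bit 1 = 0: r = r^2 mod 23 = 6^2 = 13
  bit 2 = 0: r = r^2 mod 23 = 13^2 = 8
  bit 3 = 0: r = r^2 mod 23 = 8^2 = 18
  -> s = B^a = 18

Answer: 2 6 18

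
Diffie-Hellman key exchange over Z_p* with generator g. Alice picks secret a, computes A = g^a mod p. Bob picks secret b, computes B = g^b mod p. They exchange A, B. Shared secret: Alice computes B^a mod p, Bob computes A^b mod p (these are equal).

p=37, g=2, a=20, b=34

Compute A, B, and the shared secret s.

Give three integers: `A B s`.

A = 2^20 mod 37  (bits of 20 = 10100)
  bit 0 = 1: r = r^2 * 2 mod 37 = 1^2 * 2 = 1*2 = 2
  bit 1 = 0: r = r^2 mod 37 = 2^2 = 4
  bit 2 = 1: r = r^2 * 2 mod 37 = 4^2 * 2 = 16*2 = 32
  bit 3 = 0: r = r^2 mod 37 = 32^2 = 25
  bit 4 = 0: r = r^2 mod 37 = 25^2 = 33
  -> A = 33
B = 2^34 mod 37  (bits of 34 = 100010)
  bit 0 = 1: r = r^2 * 2 mod 37 = 1^2 * 2 = 1*2 = 2
  bit 1 = 0: r = r^2 mod 37 = 2^2 = 4
  bit 2 = 0: r = r^2 mod 37 = 4^2 = 16
  bit 3 = 0: r = r^2 mod 37 = 16^2 = 34
  bit 4 = 1: r = r^2 * 2 mod 37 = 34^2 * 2 = 9*2 = 18
  bit 5 = 0: r = r^2 mod 37 = 18^2 = 28
  -> B = 28
s = B^a = 28^20 mod 37  (bits of 20 = 10100)
  bit 0 = 1: r = r^2 * 28 mod 37 = 1^2 * 28 = 1*28 = 28
  bit 1 = 0: r = r^2 mod 37 = 28^2 = 7
  bit 2 = 1: r = r^2 * 28 mod 37 = 7^2 * 28 = 12*28 = 3
  bit 3 = 0: r = r^2 mod 37 = 3^2 = 9
  bit 4 = 0: r = r^2 mod 37 = 9^2 = 7
  -> s = B^a = 7

Answer: 33 28 7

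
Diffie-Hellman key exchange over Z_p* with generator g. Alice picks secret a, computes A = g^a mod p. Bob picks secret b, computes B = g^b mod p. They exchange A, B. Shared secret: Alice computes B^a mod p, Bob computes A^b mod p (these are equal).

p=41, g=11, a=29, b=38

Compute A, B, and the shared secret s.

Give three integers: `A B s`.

A = 11^29 mod 41  (bits of 29 = 11101)
  bit 0 = 1: r = r^2 * 11 mod 41 = 1^2 * 11 = 1*11 = 11
  bit 1 = 1: r = r^2 * 11 mod 41 = 11^2 * 11 = 39*11 = 19
  bit 2 = 1: r = r^2 * 11 mod 41 = 19^2 * 11 = 33*11 = 35
  bit 3 = 0: r = r^2 mod 41 = 35^2 = 36
  bit 4 = 1: r = r^2 * 11 mod 41 = 36^2 * 11 = 25*11 = 29
  -> A = 29
B = 11^38 mod 41  (bits of 38 = 100110)
  bit 0 = 1: r = r^2 * 11 mod 41 = 1^2 * 11 = 1*11 = 11
  bit 1 = 0: r = r^2 mod 41 = 11^2 = 39
  bit 2 = 0: r = r^2 mod 41 = 39^2 = 4
  bit 3 = 1: r = r^2 * 11 mod 41 = 4^2 * 11 = 16*11 = 12
  bit 4 = 1: r = r^2 * 11 mod 41 = 12^2 * 11 = 21*11 = 26
  bit 5 = 0: r = r^2 mod 41 = 26^2 = 20
  -> B = 20
s = B^a = 20^29 mod 41  (bits of 29 = 11101)
  bit 0 = 1: r = r^2 * 20 mod 41 = 1^2 * 20 = 1*20 = 20
  bit 1 = 1: r = r^2 * 20 mod 41 = 20^2 * 20 = 31*20 = 5
  bit 2 = 1: r = r^2 * 20 mod 41 = 5^2 * 20 = 25*20 = 8
  bit 3 = 0: r = r^2 mod 41 = 8^2 = 23
  bit 4 = 1: r = r^2 * 20 mod 41 = 23^2 * 20 = 37*20 = 2
  -> s = B^a = 2

Answer: 29 20 2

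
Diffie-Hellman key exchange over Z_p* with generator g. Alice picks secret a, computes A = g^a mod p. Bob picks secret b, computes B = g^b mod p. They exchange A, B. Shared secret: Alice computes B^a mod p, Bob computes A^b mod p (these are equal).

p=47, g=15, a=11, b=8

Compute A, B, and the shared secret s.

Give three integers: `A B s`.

Answer: 5 36 8

Derivation:
A = 15^11 mod 47  (bits of 11 = 1011)
  bit 0 = 1: r = r^2 * 15 mod 47 = 1^2 * 15 = 1*15 = 15
  bit 1 = 0: r = r^2 mod 47 = 15^2 = 37
  bit 2 = 1: r = r^2 * 15 mod 47 = 37^2 * 15 = 6*15 = 43
  bit 3 = 1: r = r^2 * 15 mod 47 = 43^2 * 15 = 16*15 = 5
  -> A = 5
B = 15^8 mod 47  (bits of 8 = 1000)
  bit 0 = 1: r = r^2 * 15 mod 47 = 1^2 * 15 = 1*15 = 15
  bit 1 = 0: r = r^2 mod 47 = 15^2 = 37
  bit 2 = 0: r = r^2 mod 47 = 37^2 = 6
  bit 3 = 0: r = r^2 mod 47 = 6^2 = 36
  -> B = 36
s = B^a = 36^11 mod 47  (bits of 11 = 1011)
  bit 0 = 1: r = r^2 * 36 mod 47 = 1^2 * 36 = 1*36 = 36
  bit 1 = 0: r = r^2 mod 47 = 36^2 = 27
  bit 2 = 1: r = r^2 * 36 mod 47 = 27^2 * 36 = 24*36 = 18
  bit 3 = 1: r = r^2 * 36 mod 47 = 18^2 * 36 = 42*36 = 8
  -> s = B^a = 8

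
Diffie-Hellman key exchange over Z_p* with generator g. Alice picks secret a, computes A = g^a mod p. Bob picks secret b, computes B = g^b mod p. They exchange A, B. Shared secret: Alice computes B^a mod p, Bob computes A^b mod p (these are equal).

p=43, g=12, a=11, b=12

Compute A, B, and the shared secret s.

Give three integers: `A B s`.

A = 12^11 mod 43  (bits of 11 = 1011)
  bit 0 = 1: r = r^2 * 12 mod 43 = 1^2 * 12 = 1*12 = 12
  bit 1 = 0: r = r^2 mod 43 = 12^2 = 15
  bit 2 = 1: r = r^2 * 12 mod 43 = 15^2 * 12 = 10*12 = 34
  bit 3 = 1: r = r^2 * 12 mod 43 = 34^2 * 12 = 38*12 = 26
  -> A = 26
B = 12^12 mod 43  (bits of 12 = 1100)
  bit 0 = 1: r = r^2 * 12 mod 43 = 1^2 * 12 = 1*12 = 12
  bit 1 = 1: r = r^2 * 12 mod 43 = 12^2 * 12 = 15*12 = 8
  bit 2 = 0: r = r^2 mod 43 = 8^2 = 21
  bit 3 = 0: r = r^2 mod 43 = 21^2 = 11
  -> B = 11
s = B^a = 11^11 mod 43  (bits of 11 = 1011)
  bit 0 = 1: r = r^2 * 11 mod 43 = 1^2 * 11 = 1*11 = 11
  bit 1 = 0: r = r^2 mod 43 = 11^2 = 35
  bit 2 = 1: r = r^2 * 11 mod 43 = 35^2 * 11 = 21*11 = 16
  bit 3 = 1: r = r^2 * 11 mod 43 = 16^2 * 11 = 41*11 = 21
  -> s = B^a = 21

Answer: 26 11 21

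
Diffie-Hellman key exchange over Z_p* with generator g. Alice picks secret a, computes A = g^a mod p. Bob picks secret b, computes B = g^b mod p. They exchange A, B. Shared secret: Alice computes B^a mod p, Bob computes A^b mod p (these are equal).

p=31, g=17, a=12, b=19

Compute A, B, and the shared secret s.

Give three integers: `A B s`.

Answer: 2 24 16

Derivation:
A = 17^12 mod 31  (bits of 12 = 1100)
  bit 0 = 1: r = r^2 * 17 mod 31 = 1^2 * 17 = 1*17 = 17
  bit 1 = 1: r = r^2 * 17 mod 31 = 17^2 * 17 = 10*17 = 15
  bit 2 = 0: r = r^2 mod 31 = 15^2 = 8
  bit 3 = 0: r = r^2 mod 31 = 8^2 = 2
  -> A = 2
B = 17^19 mod 31  (bits of 19 = 10011)
  bit 0 = 1: r = r^2 * 17 mod 31 = 1^2 * 17 = 1*17 = 17
  bit 1 = 0: r = r^2 mod 31 = 17^2 = 10
  bit 2 = 0: r = r^2 mod 31 = 10^2 = 7
  bit 3 = 1: r = r^2 * 17 mod 31 = 7^2 * 17 = 18*17 = 27
  bit 4 = 1: r = r^2 * 17 mod 31 = 27^2 * 17 = 16*17 = 24
  -> B = 24
s = B^a = 24^12 mod 31  (bits of 12 = 1100)
  bit 0 = 1: r = r^2 * 24 mod 31 = 1^2 * 24 = 1*24 = 24
  bit 1 = 1: r = r^2 * 24 mod 31 = 24^2 * 24 = 18*24 = 29
  bit 2 = 0: r = r^2 mod 31 = 29^2 = 4
  bit 3 = 0: r = r^2 mod 31 = 4^2 = 16
  -> s = B^a = 16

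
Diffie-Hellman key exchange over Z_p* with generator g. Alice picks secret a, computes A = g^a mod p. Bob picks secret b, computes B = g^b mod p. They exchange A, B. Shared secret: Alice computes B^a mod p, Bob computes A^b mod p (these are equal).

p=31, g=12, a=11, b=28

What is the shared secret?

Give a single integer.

A = 12^11 mod 31  (bits of 11 = 1011)
  bit 0 = 1: r = r^2 * 12 mod 31 = 1^2 * 12 = 1*12 = 12
  bit 1 = 0: r = r^2 mod 31 = 12^2 = 20
  bit 2 = 1: r = r^2 * 12 mod 31 = 20^2 * 12 = 28*12 = 26
  bit 3 = 1: r = r^2 * 12 mod 31 = 26^2 * 12 = 25*12 = 21
  -> A = 21
B = 12^28 mod 31  (bits of 28 = 11100)
  bit 0 = 1: r = r^2 * 12 mod 31 = 1^2 * 12 = 1*12 = 12
  bit 1 = 1: r = r^2 * 12 mod 31 = 12^2 * 12 = 20*12 = 23
  bit 2 = 1: r = r^2 * 12 mod 31 = 23^2 * 12 = 2*12 = 24
  bit 3 = 0: r = r^2 mod 31 = 24^2 = 18
  bit 4 = 0: r = r^2 mod 31 = 18^2 = 14
  -> B = 14
s = B^a = 14^11 mod 31  (bits of 11 = 1011)
  bit 0 = 1: r = r^2 * 14 mod 31 = 1^2 * 14 = 1*14 = 14
  bit 1 = 0: r = r^2 mod 31 = 14^2 = 10
  bit 2 = 1: r = r^2 * 14 mod 31 = 10^2 * 14 = 7*14 = 5
  bit 3 = 1: r = r^2 * 14 mod 31 = 5^2 * 14 = 25*14 = 9
  -> s = B^a = 9

Answer: 9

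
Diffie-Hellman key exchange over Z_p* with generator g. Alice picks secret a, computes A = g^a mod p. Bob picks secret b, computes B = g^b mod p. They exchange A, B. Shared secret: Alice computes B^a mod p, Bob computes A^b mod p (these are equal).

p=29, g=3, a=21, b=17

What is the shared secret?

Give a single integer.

A = 3^21 mod 29  (bits of 21 = 10101)
  bit 0 = 1: r = r^2 * 3 mod 29 = 1^2 * 3 = 1*3 = 3
  bit 1 = 0: r = r^2 mod 29 = 3^2 = 9
  bit 2 = 1: r = r^2 * 3 mod 29 = 9^2 * 3 = 23*3 = 11
  bit 3 = 0: r = r^2 mod 29 = 11^2 = 5
  bit 4 = 1: r = r^2 * 3 mod 29 = 5^2 * 3 = 25*3 = 17
  -> A = 17
B = 3^17 mod 29  (bits of 17 = 10001)
  bit 0 = 1: r = r^2 * 3 mod 29 = 1^2 * 3 = 1*3 = 3
  bit 1 = 0: r = r^2 mod 29 = 3^2 = 9
  bit 2 = 0: r = r^2 mod 29 = 9^2 = 23
  bit 3 = 0: r = r^2 mod 29 = 23^2 = 7
  bit 4 = 1: r = r^2 * 3 mod 29 = 7^2 * 3 = 20*3 = 2
  -> B = 2
s = B^a = 2^21 mod 29  (bits of 21 = 10101)
  bit 0 = 1: r = r^2 * 2 mod 29 = 1^2 * 2 = 1*2 = 2
  bit 1 = 0: r = r^2 mod 29 = 2^2 = 4
  bit 2 = 1: r = r^2 * 2 mod 29 = 4^2 * 2 = 16*2 = 3
  bit 3 = 0: r = r^2 mod 29 = 3^2 = 9
  bit 4 = 1: r = r^2 * 2 mod 29 = 9^2 * 2 = 23*2 = 17
  -> s = B^a = 17

Answer: 17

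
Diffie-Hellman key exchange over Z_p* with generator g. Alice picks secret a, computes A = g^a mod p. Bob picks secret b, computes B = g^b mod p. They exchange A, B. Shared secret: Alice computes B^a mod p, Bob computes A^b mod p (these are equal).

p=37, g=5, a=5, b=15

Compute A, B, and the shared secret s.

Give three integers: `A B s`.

Answer: 17 29 14

Derivation:
A = 5^5 mod 37  (bits of 5 = 101)
  bit 0 = 1: r = r^2 * 5 mod 37 = 1^2 * 5 = 1*5 = 5
  bit 1 = 0: r = r^2 mod 37 = 5^2 = 25
  bit 2 = 1: r = r^2 * 5 mod 37 = 25^2 * 5 = 33*5 = 17
  -> A = 17
B = 5^15 mod 37  (bits of 15 = 1111)
  bit 0 = 1: r = r^2 * 5 mod 37 = 1^2 * 5 = 1*5 = 5
  bit 1 = 1: r = r^2 * 5 mod 37 = 5^2 * 5 = 25*5 = 14
  bit 2 = 1: r = r^2 * 5 mod 37 = 14^2 * 5 = 11*5 = 18
  bit 3 = 1: r = r^2 * 5 mod 37 = 18^2 * 5 = 28*5 = 29
  -> B = 29
s = B^a = 29^5 mod 37  (bits of 5 = 101)
  bit 0 = 1: r = r^2 * 29 mod 37 = 1^2 * 29 = 1*29 = 29
  bit 1 = 0: r = r^2 mod 37 = 29^2 = 27
  bit 2 = 1: r = r^2 * 29 mod 37 = 27^2 * 29 = 26*29 = 14
  -> s = B^a = 14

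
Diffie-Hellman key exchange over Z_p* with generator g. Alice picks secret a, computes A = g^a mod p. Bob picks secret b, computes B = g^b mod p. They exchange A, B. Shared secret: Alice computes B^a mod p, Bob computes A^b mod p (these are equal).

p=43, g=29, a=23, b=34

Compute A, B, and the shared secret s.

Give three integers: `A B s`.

Answer: 19 25 23

Derivation:
A = 29^23 mod 43  (bits of 23 = 10111)
  bit 0 = 1: r = r^2 * 29 mod 43 = 1^2 * 29 = 1*29 = 29
  bit 1 = 0: r = r^2 mod 43 = 29^2 = 24
  bit 2 = 1: r = r^2 * 29 mod 43 = 24^2 * 29 = 17*29 = 20
  bit 3 = 1: r = r^2 * 29 mod 43 = 20^2 * 29 = 13*29 = 33
  bit 4 = 1: r = r^2 * 29 mod 43 = 33^2 * 29 = 14*29 = 19
  -> A = 19
B = 29^34 mod 43  (bits of 34 = 100010)
  bit 0 = 1: r = r^2 * 29 mod 43 = 1^2 * 29 = 1*29 = 29
  bit 1 = 0: r = r^2 mod 43 = 29^2 = 24
  bit 2 = 0: r = r^2 mod 43 = 24^2 = 17
  bit 3 = 0: r = r^2 mod 43 = 17^2 = 31
  bit 4 = 1: r = r^2 * 29 mod 43 = 31^2 * 29 = 15*29 = 5
  bit 5 = 0: r = r^2 mod 43 = 5^2 = 25
  -> B = 25
s = B^a = 25^23 mod 43  (bits of 23 = 10111)
  bit 0 = 1: r = r^2 * 25 mod 43 = 1^2 * 25 = 1*25 = 25
  bit 1 = 0: r = r^2 mod 43 = 25^2 = 23
  bit 2 = 1: r = r^2 * 25 mod 43 = 23^2 * 25 = 13*25 = 24
  bit 3 = 1: r = r^2 * 25 mod 43 = 24^2 * 25 = 17*25 = 38
  bit 4 = 1: r = r^2 * 25 mod 43 = 38^2 * 25 = 25*25 = 23
  -> s = B^a = 23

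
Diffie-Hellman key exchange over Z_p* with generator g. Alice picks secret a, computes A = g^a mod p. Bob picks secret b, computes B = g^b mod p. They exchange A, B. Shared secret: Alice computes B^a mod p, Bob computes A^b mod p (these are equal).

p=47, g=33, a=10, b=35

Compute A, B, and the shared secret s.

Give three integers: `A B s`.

A = 33^10 mod 47  (bits of 10 = 1010)
  bit 0 = 1: r = r^2 * 33 mod 47 = 1^2 * 33 = 1*33 = 33
  bit 1 = 0: r = r^2 mod 47 = 33^2 = 8
  bit 2 = 1: r = r^2 * 33 mod 47 = 8^2 * 33 = 17*33 = 44
  bit 3 = 0: r = r^2 mod 47 = 44^2 = 9
  -> A = 9
B = 33^35 mod 47  (bits of 35 = 100011)
  bit 0 = 1: r = r^2 * 33 mod 47 = 1^2 * 33 = 1*33 = 33
  bit 1 = 0: r = r^2 mod 47 = 33^2 = 8
  bit 2 = 0: r = r^2 mod 47 = 8^2 = 17
  bit 3 = 0: r = r^2 mod 47 = 17^2 = 7
  bit 4 = 1: r = r^2 * 33 mod 47 = 7^2 * 33 = 2*33 = 19
  bit 5 = 1: r = r^2 * 33 mod 47 = 19^2 * 33 = 32*33 = 22
  -> B = 22
s = B^a = 22^10 mod 47  (bits of 10 = 1010)
  bit 0 = 1: r = r^2 * 22 mod 47 = 1^2 * 22 = 1*22 = 22
  bit 1 = 0: r = r^2 mod 47 = 22^2 = 14
  bit 2 = 1: r = r^2 * 22 mod 47 = 14^2 * 22 = 8*22 = 35
  bit 3 = 0: r = r^2 mod 47 = 35^2 = 3
  -> s = B^a = 3

Answer: 9 22 3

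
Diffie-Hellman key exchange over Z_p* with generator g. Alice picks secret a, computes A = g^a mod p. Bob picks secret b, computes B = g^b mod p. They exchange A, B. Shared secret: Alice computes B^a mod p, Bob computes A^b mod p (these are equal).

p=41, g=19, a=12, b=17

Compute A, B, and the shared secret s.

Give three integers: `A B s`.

A = 19^12 mod 41  (bits of 12 = 1100)
  bit 0 = 1: r = r^2 * 19 mod 41 = 1^2 * 19 = 1*19 = 19
  bit 1 = 1: r = r^2 * 19 mod 41 = 19^2 * 19 = 33*19 = 12
  bit 2 = 0: r = r^2 mod 41 = 12^2 = 21
  bit 3 = 0: r = r^2 mod 41 = 21^2 = 31
  -> A = 31
B = 19^17 mod 41  (bits of 17 = 10001)
  bit 0 = 1: r = r^2 * 19 mod 41 = 1^2 * 19 = 1*19 = 19
  bit 1 = 0: r = r^2 mod 41 = 19^2 = 33
  bit 2 = 0: r = r^2 mod 41 = 33^2 = 23
  bit 3 = 0: r = r^2 mod 41 = 23^2 = 37
  bit 4 = 1: r = r^2 * 19 mod 41 = 37^2 * 19 = 16*19 = 17
  -> B = 17
s = B^a = 17^12 mod 41  (bits of 12 = 1100)
  bit 0 = 1: r = r^2 * 17 mod 41 = 1^2 * 17 = 1*17 = 17
  bit 1 = 1: r = r^2 * 17 mod 41 = 17^2 * 17 = 2*17 = 34
  bit 2 = 0: r = r^2 mod 41 = 34^2 = 8
  bit 3 = 0: r = r^2 mod 41 = 8^2 = 23
  -> s = B^a = 23

Answer: 31 17 23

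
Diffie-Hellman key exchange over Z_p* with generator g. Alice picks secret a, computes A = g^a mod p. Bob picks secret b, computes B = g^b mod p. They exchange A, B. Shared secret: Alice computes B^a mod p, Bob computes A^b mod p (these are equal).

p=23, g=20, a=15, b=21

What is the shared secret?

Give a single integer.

A = 20^15 mod 23  (bits of 15 = 1111)
  bit 0 = 1: r = r^2 * 20 mod 23 = 1^2 * 20 = 1*20 = 20
  bit 1 = 1: r = r^2 * 20 mod 23 = 20^2 * 20 = 9*20 = 19
  bit 2 = 1: r = r^2 * 20 mod 23 = 19^2 * 20 = 16*20 = 21
  bit 3 = 1: r = r^2 * 20 mod 23 = 21^2 * 20 = 4*20 = 11
  -> A = 11
B = 20^21 mod 23  (bits of 21 = 10101)
  bit 0 = 1: r = r^2 * 20 mod 23 = 1^2 * 20 = 1*20 = 20
  bit 1 = 0: r = r^2 mod 23 = 20^2 = 9
  bit 2 = 1: r = r^2 * 20 mod 23 = 9^2 * 20 = 12*20 = 10
  bit 3 = 0: r = r^2 mod 23 = 10^2 = 8
  bit 4 = 1: r = r^2 * 20 mod 23 = 8^2 * 20 = 18*20 = 15
  -> B = 15
s = B^a = 15^15 mod 23  (bits of 15 = 1111)
  bit 0 = 1: r = r^2 * 15 mod 23 = 1^2 * 15 = 1*15 = 15
  bit 1 = 1: r = r^2 * 15 mod 23 = 15^2 * 15 = 18*15 = 17
  bit 2 = 1: r = r^2 * 15 mod 23 = 17^2 * 15 = 13*15 = 11
  bit 3 = 1: r = r^2 * 15 mod 23 = 11^2 * 15 = 6*15 = 21
  -> s = B^a = 21

Answer: 21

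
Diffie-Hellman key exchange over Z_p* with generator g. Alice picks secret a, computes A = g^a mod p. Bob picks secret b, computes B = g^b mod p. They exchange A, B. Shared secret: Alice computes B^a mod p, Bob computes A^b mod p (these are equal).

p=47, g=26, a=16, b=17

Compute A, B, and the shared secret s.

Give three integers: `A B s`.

Answer: 14 35 28

Derivation:
A = 26^16 mod 47  (bits of 16 = 10000)
  bit 0 = 1: r = r^2 * 26 mod 47 = 1^2 * 26 = 1*26 = 26
  bit 1 = 0: r = r^2 mod 47 = 26^2 = 18
  bit 2 = 0: r = r^2 mod 47 = 18^2 = 42
  bit 3 = 0: r = r^2 mod 47 = 42^2 = 25
  bit 4 = 0: r = r^2 mod 47 = 25^2 = 14
  -> A = 14
B = 26^17 mod 47  (bits of 17 = 10001)
  bit 0 = 1: r = r^2 * 26 mod 47 = 1^2 * 26 = 1*26 = 26
  bit 1 = 0: r = r^2 mod 47 = 26^2 = 18
  bit 2 = 0: r = r^2 mod 47 = 18^2 = 42
  bit 3 = 0: r = r^2 mod 47 = 42^2 = 25
  bit 4 = 1: r = r^2 * 26 mod 47 = 25^2 * 26 = 14*26 = 35
  -> B = 35
s = B^a = 35^16 mod 47  (bits of 16 = 10000)
  bit 0 = 1: r = r^2 * 35 mod 47 = 1^2 * 35 = 1*35 = 35
  bit 1 = 0: r = r^2 mod 47 = 35^2 = 3
  bit 2 = 0: r = r^2 mod 47 = 3^2 = 9
  bit 3 = 0: r = r^2 mod 47 = 9^2 = 34
  bit 4 = 0: r = r^2 mod 47 = 34^2 = 28
  -> s = B^a = 28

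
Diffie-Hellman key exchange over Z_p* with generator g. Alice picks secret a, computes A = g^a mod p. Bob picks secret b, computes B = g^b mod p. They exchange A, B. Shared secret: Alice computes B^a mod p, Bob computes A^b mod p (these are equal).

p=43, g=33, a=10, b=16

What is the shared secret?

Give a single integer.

A = 33^10 mod 43  (bits of 10 = 1010)
  bit 0 = 1: r = r^2 * 33 mod 43 = 1^2 * 33 = 1*33 = 33
  bit 1 = 0: r = r^2 mod 43 = 33^2 = 14
  bit 2 = 1: r = r^2 * 33 mod 43 = 14^2 * 33 = 24*33 = 18
  bit 3 = 0: r = r^2 mod 43 = 18^2 = 23
  -> A = 23
B = 33^16 mod 43  (bits of 16 = 10000)
  bit 0 = 1: r = r^2 * 33 mod 43 = 1^2 * 33 = 1*33 = 33
  bit 1 = 0: r = r^2 mod 43 = 33^2 = 14
  bit 2 = 0: r = r^2 mod 43 = 14^2 = 24
  bit 3 = 0: r = r^2 mod 43 = 24^2 = 17
  bit 4 = 0: r = r^2 mod 43 = 17^2 = 31
  -> B = 31
s = B^a = 31^10 mod 43  (bits of 10 = 1010)
  bit 0 = 1: r = r^2 * 31 mod 43 = 1^2 * 31 = 1*31 = 31
  bit 1 = 0: r = r^2 mod 43 = 31^2 = 15
  bit 2 = 1: r = r^2 * 31 mod 43 = 15^2 * 31 = 10*31 = 9
  bit 3 = 0: r = r^2 mod 43 = 9^2 = 38
  -> s = B^a = 38

Answer: 38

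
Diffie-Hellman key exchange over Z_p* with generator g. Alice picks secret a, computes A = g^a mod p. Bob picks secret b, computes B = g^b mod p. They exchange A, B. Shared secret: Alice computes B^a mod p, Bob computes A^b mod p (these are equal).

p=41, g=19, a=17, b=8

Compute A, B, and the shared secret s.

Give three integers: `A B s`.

Answer: 17 37 16

Derivation:
A = 19^17 mod 41  (bits of 17 = 10001)
  bit 0 = 1: r = r^2 * 19 mod 41 = 1^2 * 19 = 1*19 = 19
  bit 1 = 0: r = r^2 mod 41 = 19^2 = 33
  bit 2 = 0: r = r^2 mod 41 = 33^2 = 23
  bit 3 = 0: r = r^2 mod 41 = 23^2 = 37
  bit 4 = 1: r = r^2 * 19 mod 41 = 37^2 * 19 = 16*19 = 17
  -> A = 17
B = 19^8 mod 41  (bits of 8 = 1000)
  bit 0 = 1: r = r^2 * 19 mod 41 = 1^2 * 19 = 1*19 = 19
  bit 1 = 0: r = r^2 mod 41 = 19^2 = 33
  bit 2 = 0: r = r^2 mod 41 = 33^2 = 23
  bit 3 = 0: r = r^2 mod 41 = 23^2 = 37
  -> B = 37
s = B^a = 37^17 mod 41  (bits of 17 = 10001)
  bit 0 = 1: r = r^2 * 37 mod 41 = 1^2 * 37 = 1*37 = 37
  bit 1 = 0: r = r^2 mod 41 = 37^2 = 16
  bit 2 = 0: r = r^2 mod 41 = 16^2 = 10
  bit 3 = 0: r = r^2 mod 41 = 10^2 = 18
  bit 4 = 1: r = r^2 * 37 mod 41 = 18^2 * 37 = 37*37 = 16
  -> s = B^a = 16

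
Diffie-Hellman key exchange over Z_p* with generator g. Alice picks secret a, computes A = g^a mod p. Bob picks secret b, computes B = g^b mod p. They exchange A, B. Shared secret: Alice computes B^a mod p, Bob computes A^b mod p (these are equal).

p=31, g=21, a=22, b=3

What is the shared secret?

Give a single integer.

Answer: 2

Derivation:
A = 21^22 mod 31  (bits of 22 = 10110)
  bit 0 = 1: r = r^2 * 21 mod 31 = 1^2 * 21 = 1*21 = 21
  bit 1 = 0: r = r^2 mod 31 = 21^2 = 7
  bit 2 = 1: r = r^2 * 21 mod 31 = 7^2 * 21 = 18*21 = 6
  bit 3 = 1: r = r^2 * 21 mod 31 = 6^2 * 21 = 5*21 = 12
  bit 4 = 0: r = r^2 mod 31 = 12^2 = 20
  -> A = 20
B = 21^3 mod 31  (bits of 3 = 11)
  bit 0 = 1: r = r^2 * 21 mod 31 = 1^2 * 21 = 1*21 = 21
  bit 1 = 1: r = r^2 * 21 mod 31 = 21^2 * 21 = 7*21 = 23
  -> B = 23
s = B^a = 23^22 mod 31  (bits of 22 = 10110)
  bit 0 = 1: r = r^2 * 23 mod 31 = 1^2 * 23 = 1*23 = 23
  bit 1 = 0: r = r^2 mod 31 = 23^2 = 2
  bit 2 = 1: r = r^2 * 23 mod 31 = 2^2 * 23 = 4*23 = 30
  bit 3 = 1: r = r^2 * 23 mod 31 = 30^2 * 23 = 1*23 = 23
  bit 4 = 0: r = r^2 mod 31 = 23^2 = 2
  -> s = B^a = 2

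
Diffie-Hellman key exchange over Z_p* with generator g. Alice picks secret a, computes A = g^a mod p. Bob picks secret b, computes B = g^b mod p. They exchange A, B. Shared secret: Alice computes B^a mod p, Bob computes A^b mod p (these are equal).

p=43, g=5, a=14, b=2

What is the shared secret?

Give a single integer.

A = 5^14 mod 43  (bits of 14 = 1110)
  bit 0 = 1: r = r^2 * 5 mod 43 = 1^2 * 5 = 1*5 = 5
  bit 1 = 1: r = r^2 * 5 mod 43 = 5^2 * 5 = 25*5 = 39
  bit 2 = 1: r = r^2 * 5 mod 43 = 39^2 * 5 = 16*5 = 37
  bit 3 = 0: r = r^2 mod 43 = 37^2 = 36
  -> A = 36
B = 5^2 mod 43  (bits of 2 = 10)
  bit 0 = 1: r = r^2 * 5 mod 43 = 1^2 * 5 = 1*5 = 5
  bit 1 = 0: r = r^2 mod 43 = 5^2 = 25
  -> B = 25
s = B^a = 25^14 mod 43  (bits of 14 = 1110)
  bit 0 = 1: r = r^2 * 25 mod 43 = 1^2 * 25 = 1*25 = 25
  bit 1 = 1: r = r^2 * 25 mod 43 = 25^2 * 25 = 23*25 = 16
  bit 2 = 1: r = r^2 * 25 mod 43 = 16^2 * 25 = 41*25 = 36
  bit 3 = 0: r = r^2 mod 43 = 36^2 = 6
  -> s = B^a = 6

Answer: 6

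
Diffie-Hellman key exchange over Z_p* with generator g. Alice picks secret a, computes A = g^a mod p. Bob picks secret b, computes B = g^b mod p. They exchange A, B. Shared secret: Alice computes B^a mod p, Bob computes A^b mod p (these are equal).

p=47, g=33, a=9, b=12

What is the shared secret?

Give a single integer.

Answer: 2

Derivation:
A = 33^9 mod 47  (bits of 9 = 1001)
  bit 0 = 1: r = r^2 * 33 mod 47 = 1^2 * 33 = 1*33 = 33
  bit 1 = 0: r = r^2 mod 47 = 33^2 = 8
  bit 2 = 0: r = r^2 mod 47 = 8^2 = 17
  bit 3 = 1: r = r^2 * 33 mod 47 = 17^2 * 33 = 7*33 = 43
  -> A = 43
B = 33^12 mod 47  (bits of 12 = 1100)
  bit 0 = 1: r = r^2 * 33 mod 47 = 1^2 * 33 = 1*33 = 33
  bit 1 = 1: r = r^2 * 33 mod 47 = 33^2 * 33 = 8*33 = 29
  bit 2 = 0: r = r^2 mod 47 = 29^2 = 42
  bit 3 = 0: r = r^2 mod 47 = 42^2 = 25
  -> B = 25
s = B^a = 25^9 mod 47  (bits of 9 = 1001)
  bit 0 = 1: r = r^2 * 25 mod 47 = 1^2 * 25 = 1*25 = 25
  bit 1 = 0: r = r^2 mod 47 = 25^2 = 14
  bit 2 = 0: r = r^2 mod 47 = 14^2 = 8
  bit 3 = 1: r = r^2 * 25 mod 47 = 8^2 * 25 = 17*25 = 2
  -> s = B^a = 2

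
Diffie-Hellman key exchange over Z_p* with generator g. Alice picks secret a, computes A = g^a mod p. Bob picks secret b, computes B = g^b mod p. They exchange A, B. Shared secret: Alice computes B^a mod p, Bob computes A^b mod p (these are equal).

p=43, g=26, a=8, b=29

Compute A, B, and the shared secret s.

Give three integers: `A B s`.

A = 26^8 mod 43  (bits of 8 = 1000)
  bit 0 = 1: r = r^2 * 26 mod 43 = 1^2 * 26 = 1*26 = 26
  bit 1 = 0: r = r^2 mod 43 = 26^2 = 31
  bit 2 = 0: r = r^2 mod 43 = 31^2 = 15
  bit 3 = 0: r = r^2 mod 43 = 15^2 = 10
  -> A = 10
B = 26^29 mod 43  (bits of 29 = 11101)
  bit 0 = 1: r = r^2 * 26 mod 43 = 1^2 * 26 = 1*26 = 26
  bit 1 = 1: r = r^2 * 26 mod 43 = 26^2 * 26 = 31*26 = 32
  bit 2 = 1: r = r^2 * 26 mod 43 = 32^2 * 26 = 35*26 = 7
  bit 3 = 0: r = r^2 mod 43 = 7^2 = 6
  bit 4 = 1: r = r^2 * 26 mod 43 = 6^2 * 26 = 36*26 = 33
  -> B = 33
s = B^a = 33^8 mod 43  (bits of 8 = 1000)
  bit 0 = 1: r = r^2 * 33 mod 43 = 1^2 * 33 = 1*33 = 33
  bit 1 = 0: r = r^2 mod 43 = 33^2 = 14
  bit 2 = 0: r = r^2 mod 43 = 14^2 = 24
  bit 3 = 0: r = r^2 mod 43 = 24^2 = 17
  -> s = B^a = 17

Answer: 10 33 17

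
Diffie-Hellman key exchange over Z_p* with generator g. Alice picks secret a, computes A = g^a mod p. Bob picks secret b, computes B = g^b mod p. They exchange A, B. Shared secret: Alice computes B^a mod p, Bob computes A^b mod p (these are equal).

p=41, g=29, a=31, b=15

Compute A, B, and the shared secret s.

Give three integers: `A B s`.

A = 29^31 mod 41  (bits of 31 = 11111)
  bit 0 = 1: r = r^2 * 29 mod 41 = 1^2 * 29 = 1*29 = 29
  bit 1 = 1: r = r^2 * 29 mod 41 = 29^2 * 29 = 21*29 = 35
  bit 2 = 1: r = r^2 * 29 mod 41 = 35^2 * 29 = 36*29 = 19
  bit 3 = 1: r = r^2 * 29 mod 41 = 19^2 * 29 = 33*29 = 14
  bit 4 = 1: r = r^2 * 29 mod 41 = 14^2 * 29 = 32*29 = 26
  -> A = 26
B = 29^15 mod 41  (bits of 15 = 1111)
  bit 0 = 1: r = r^2 * 29 mod 41 = 1^2 * 29 = 1*29 = 29
  bit 1 = 1: r = r^2 * 29 mod 41 = 29^2 * 29 = 21*29 = 35
  bit 2 = 1: r = r^2 * 29 mod 41 = 35^2 * 29 = 36*29 = 19
  bit 3 = 1: r = r^2 * 29 mod 41 = 19^2 * 29 = 33*29 = 14
  -> B = 14
s = B^a = 14^31 mod 41  (bits of 31 = 11111)
  bit 0 = 1: r = r^2 * 14 mod 41 = 1^2 * 14 = 1*14 = 14
  bit 1 = 1: r = r^2 * 14 mod 41 = 14^2 * 14 = 32*14 = 38
  bit 2 = 1: r = r^2 * 14 mod 41 = 38^2 * 14 = 9*14 = 3
  bit 3 = 1: r = r^2 * 14 mod 41 = 3^2 * 14 = 9*14 = 3
  bit 4 = 1: r = r^2 * 14 mod 41 = 3^2 * 14 = 9*14 = 3
  -> s = B^a = 3

Answer: 26 14 3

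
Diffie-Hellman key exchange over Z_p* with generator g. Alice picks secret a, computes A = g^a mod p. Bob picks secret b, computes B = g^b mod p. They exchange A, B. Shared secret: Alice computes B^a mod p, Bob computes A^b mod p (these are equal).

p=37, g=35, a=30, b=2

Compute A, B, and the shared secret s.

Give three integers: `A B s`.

A = 35^30 mod 37  (bits of 30 = 11110)
  bit 0 = 1: r = r^2 * 35 mod 37 = 1^2 * 35 = 1*35 = 35
  bit 1 = 1: r = r^2 * 35 mod 37 = 35^2 * 35 = 4*35 = 29
  bit 2 = 1: r = r^2 * 35 mod 37 = 29^2 * 35 = 27*35 = 20
  bit 3 = 1: r = r^2 * 35 mod 37 = 20^2 * 35 = 30*35 = 14
  bit 4 = 0: r = r^2 mod 37 = 14^2 = 11
  -> A = 11
B = 35^2 mod 37  (bits of 2 = 10)
  bit 0 = 1: r = r^2 * 35 mod 37 = 1^2 * 35 = 1*35 = 35
  bit 1 = 0: r = r^2 mod 37 = 35^2 = 4
  -> B = 4
s = B^a = 4^30 mod 37  (bits of 30 = 11110)
  bit 0 = 1: r = r^2 * 4 mod 37 = 1^2 * 4 = 1*4 = 4
  bit 1 = 1: r = r^2 * 4 mod 37 = 4^2 * 4 = 16*4 = 27
  bit 2 = 1: r = r^2 * 4 mod 37 = 27^2 * 4 = 26*4 = 30
  bit 3 = 1: r = r^2 * 4 mod 37 = 30^2 * 4 = 12*4 = 11
  bit 4 = 0: r = r^2 mod 37 = 11^2 = 10
  -> s = B^a = 10

Answer: 11 4 10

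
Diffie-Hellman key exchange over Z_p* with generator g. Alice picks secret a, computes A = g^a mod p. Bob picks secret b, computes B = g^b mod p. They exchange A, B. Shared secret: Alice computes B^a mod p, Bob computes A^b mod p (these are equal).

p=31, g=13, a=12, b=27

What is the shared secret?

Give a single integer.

A = 13^12 mod 31  (bits of 12 = 1100)
  bit 0 = 1: r = r^2 * 13 mod 31 = 1^2 * 13 = 1*13 = 13
  bit 1 = 1: r = r^2 * 13 mod 31 = 13^2 * 13 = 14*13 = 27
  bit 2 = 0: r = r^2 mod 31 = 27^2 = 16
  bit 3 = 0: r = r^2 mod 31 = 16^2 = 8
  -> A = 8
B = 13^27 mod 31  (bits of 27 = 11011)
  bit 0 = 1: r = r^2 * 13 mod 31 = 1^2 * 13 = 1*13 = 13
  bit 1 = 1: r = r^2 * 13 mod 31 = 13^2 * 13 = 14*13 = 27
  bit 2 = 0: r = r^2 mod 31 = 27^2 = 16
  bit 3 = 1: r = r^2 * 13 mod 31 = 16^2 * 13 = 8*13 = 11
  bit 4 = 1: r = r^2 * 13 mod 31 = 11^2 * 13 = 28*13 = 23
  -> B = 23
s = B^a = 23^12 mod 31  (bits of 12 = 1100)
  bit 0 = 1: r = r^2 * 23 mod 31 = 1^2 * 23 = 1*23 = 23
  bit 1 = 1: r = r^2 * 23 mod 31 = 23^2 * 23 = 2*23 = 15
  bit 2 = 0: r = r^2 mod 31 = 15^2 = 8
  bit 3 = 0: r = r^2 mod 31 = 8^2 = 2
  -> s = B^a = 2

Answer: 2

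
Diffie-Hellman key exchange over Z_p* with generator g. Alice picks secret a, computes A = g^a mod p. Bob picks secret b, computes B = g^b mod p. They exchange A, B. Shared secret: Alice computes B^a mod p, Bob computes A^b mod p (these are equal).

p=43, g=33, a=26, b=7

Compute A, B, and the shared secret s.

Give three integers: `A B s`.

A = 33^26 mod 43  (bits of 26 = 11010)
  bit 0 = 1: r = r^2 * 33 mod 43 = 1^2 * 33 = 1*33 = 33
  bit 1 = 1: r = r^2 * 33 mod 43 = 33^2 * 33 = 14*33 = 32
  bit 2 = 0: r = r^2 mod 43 = 32^2 = 35
  bit 3 = 1: r = r^2 * 33 mod 43 = 35^2 * 33 = 21*33 = 5
  bit 4 = 0: r = r^2 mod 43 = 5^2 = 25
  -> A = 25
B = 33^7 mod 43  (bits of 7 = 111)
  bit 0 = 1: r = r^2 * 33 mod 43 = 1^2 * 33 = 1*33 = 33
  bit 1 = 1: r = r^2 * 33 mod 43 = 33^2 * 33 = 14*33 = 32
  bit 2 = 1: r = r^2 * 33 mod 43 = 32^2 * 33 = 35*33 = 37
  -> B = 37
s = B^a = 37^26 mod 43  (bits of 26 = 11010)
  bit 0 = 1: r = r^2 * 37 mod 43 = 1^2 * 37 = 1*37 = 37
  bit 1 = 1: r = r^2 * 37 mod 43 = 37^2 * 37 = 36*37 = 42
  bit 2 = 0: r = r^2 mod 43 = 42^2 = 1
  bit 3 = 1: r = r^2 * 37 mod 43 = 1^2 * 37 = 1*37 = 37
  bit 4 = 0: r = r^2 mod 43 = 37^2 = 36
  -> s = B^a = 36

Answer: 25 37 36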